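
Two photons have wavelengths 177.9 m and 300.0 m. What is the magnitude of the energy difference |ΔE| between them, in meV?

Using E = hc/λ: E₁ = 1.1166 × 10^-27 J, E₂ = 6.6215 × 10^-28 J.
|ΔE| = |1.1166 × 10^-27 − 6.6215 × 10^-28| = 4.54 × 10^-28 J = 2.84 × 10^-6 meV.

2.84 × 10^-6 meV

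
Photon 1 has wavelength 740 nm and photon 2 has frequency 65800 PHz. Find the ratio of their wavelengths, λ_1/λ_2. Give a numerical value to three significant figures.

1.62·10^5

λ_1 = 7.400·10^-7 m (from wavelength = 740 nm, via λ given directly).
λ_2 = 4.556·10^-12 m (from frequency = 65800 PHz, via λ = c/f).
Ratio = 7.400·10^-7 / 4.556·10^-12 = 1.62·10^5.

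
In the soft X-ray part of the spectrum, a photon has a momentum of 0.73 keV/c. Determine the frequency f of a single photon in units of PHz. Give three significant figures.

Use h = 6.62607015e-34 J·s, c = 2.99792458e8 m/s, 1 eV = 1.602176634e-19 J.
First convert: p = 0.73 keV/c = 3.9013e-25 kg·m/s.
Since f = pc/h for a photon, f = 1.765e17 Hz.
Converting to PHz: f = 176.5 PHz ≈ 177 PHz.

177 PHz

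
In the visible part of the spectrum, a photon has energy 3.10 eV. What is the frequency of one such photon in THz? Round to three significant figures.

Take h = 6.62607015e-34 J·s, 1 eV = 1.602176634e-19 J.
First convert: E = 3.10 eV = 4.9667e-19 J.
For a photon f = E/h, so f = 7.496e14 Hz.
Converting to THz: f = 749.6 THz ≈ 750 THz.

750 THz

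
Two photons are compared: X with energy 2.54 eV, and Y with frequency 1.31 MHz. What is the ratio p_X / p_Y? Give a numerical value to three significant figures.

p_X = 1.357 × 10^-27 kg·m/s (from energy = 2.54 eV, via p = E/c).
p_Y = 2.895 × 10^-36 kg·m/s (from frequency = 1.31 MHz, via p = hf/c).
Ratio = 1.357 × 10^-27 / 2.895 × 10^-36 = 4.69 × 10^8.

4.69 × 10^8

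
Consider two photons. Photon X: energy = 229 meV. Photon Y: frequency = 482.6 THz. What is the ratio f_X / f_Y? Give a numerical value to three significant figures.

f_X = 5.537 × 10^13 Hz (from energy = 229 meV, via f = E/h).
f_Y = 4.826 × 10^14 Hz (from frequency = 482.6 THz, via f given directly).
Ratio = 5.537 × 10^13 / 4.826 × 10^14 = 0.115.

0.115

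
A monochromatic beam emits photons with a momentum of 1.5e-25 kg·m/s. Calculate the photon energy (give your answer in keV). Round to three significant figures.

(c = 2.99792458e8 m/s, 1 eV = 1.602176634e-19 J.)
Apply E = pc: E = 4.497e-17 J.
Converting to keV: E = 0.2807 keV ≈ 0.281 keV.

0.281 keV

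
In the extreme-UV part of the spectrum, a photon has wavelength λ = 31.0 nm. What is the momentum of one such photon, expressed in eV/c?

40.0 eV/c

Take h = 6.62607015 × 10^-34 J·s, c = 2.99792458 × 10^8 m/s, 1 eV = 1.602176634 × 10^-19 J.
First convert: λ = 31.0 nm = 3.10 × 10^-8 m.
Since p = h/λ for a photon, p = 2.137 × 10^-26 kg·m/s.
Converting to eV/c: p = 39.99 eV/c ≈ 40.0 eV/c.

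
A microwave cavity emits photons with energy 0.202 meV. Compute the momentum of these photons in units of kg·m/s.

Use c = 2.99792458 × 10^8 m/s, 1 eV = 1.602176634 × 10^-19 J.
First convert: E = 0.202 meV = 3.2364 × 10^-23 J.
Apply p = E/c: p = 1.080 × 10^-31 kg·m/s.
So p ≈ 1.08 × 10^-31 kg·m/s.

1.08 × 10^-31 kg·m/s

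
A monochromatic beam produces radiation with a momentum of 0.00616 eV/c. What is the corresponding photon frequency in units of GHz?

1490 GHz

Take h = 6.62607015e-34 J·s, c = 2.99792458e8 m/s, 1 eV = 1.602176634e-19 J.
Convert to SI: p = 0.00616 eV/c = 3.2921e-30 kg·m/s.
Since f = pc/h for a photon, f = 1.489e12 Hz.
Converting to GHz: f = 1489 GHz ≈ 1490 GHz.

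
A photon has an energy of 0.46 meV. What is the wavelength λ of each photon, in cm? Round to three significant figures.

0.270 cm

Convert to SI: E = 0.46 meV = 7.3700 × 10^-23 J.
Since λ = hc/E for a photon, λ = 0.002695 m.
Converting to cm: λ = 0.2695 cm ≈ 0.270 cm.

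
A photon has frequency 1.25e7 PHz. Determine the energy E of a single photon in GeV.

Convert to SI: f = 1.25e7 PHz = 1.25e22 Hz.
The photon relation is E = hf, giving E = 8.283e-12 J.
Converting to GeV: E = 0.05170 GeV ≈ 0.0517 GeV.

0.0517 GeV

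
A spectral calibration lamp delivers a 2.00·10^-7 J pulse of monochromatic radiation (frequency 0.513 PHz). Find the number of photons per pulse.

5.88·10^11 photons

Per-photon energy: E = 3.399·10^-19 J (from frequency = 0.513 PHz).
N = E_total / E_photon = 2.00·10^-7 J / 3.399·10^-19 J = 5.88·10^11.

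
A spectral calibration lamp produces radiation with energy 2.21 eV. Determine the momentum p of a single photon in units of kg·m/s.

(c = 2.99792458 × 10^8 m/s, 1 eV = 1.602176634 × 10^-19 J.)
First convert: E = 2.21 eV = 3.5408 × 10^-19 J.
The photon relation is p = E/c, giving p = 1.181 × 10^-27 kg·m/s.
So p ≈ 1.18 × 10^-27 kg·m/s.

1.18 × 10^-27 kg·m/s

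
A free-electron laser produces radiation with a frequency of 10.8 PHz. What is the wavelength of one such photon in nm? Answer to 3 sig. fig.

In SI units: f = 10.8 PHz = 1.08e16 Hz.
Since λ = c/f for a photon, λ = 2.776e-8 m.
Converting to nm: λ = 27.76 nm ≈ 27.8 nm.

27.8 nm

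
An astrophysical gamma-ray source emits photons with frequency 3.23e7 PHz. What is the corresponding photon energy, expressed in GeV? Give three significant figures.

Use h = 6.62607015e-34 J·s, 1 eV = 1.602176634e-19 J.
First convert: f = 3.23e7 PHz = 3.23e22 Hz.
Since E = hf for a photon, E = 2.140e-11 J.
Converting to GeV: E = 0.1336 GeV ≈ 0.134 GeV.

0.134 GeV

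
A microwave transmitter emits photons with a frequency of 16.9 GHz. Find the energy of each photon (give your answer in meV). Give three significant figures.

0.0699 meV

First convert: f = 16.9 GHz = 1.69e10 Hz.
Apply E = hf: E = 1.120e-23 J.
Converting to meV: E = 0.06989 meV ≈ 0.0699 meV.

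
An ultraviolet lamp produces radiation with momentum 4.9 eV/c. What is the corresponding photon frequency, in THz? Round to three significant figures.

In SI units: p = 4.9 eV/c = 2.6187·10^-27 kg·m/s.
Apply f = pc/h: f = 1.185·10^15 Hz.
Converting to THz: f = 1185 THz ≈ 1180 THz.

1180 THz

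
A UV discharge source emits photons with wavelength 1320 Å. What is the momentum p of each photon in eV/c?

Take h = 6.62607015 × 10^-34 J·s, c = 2.99792458 × 10^8 m/s, 1 eV = 1.602176634 × 10^-19 J.
Convert to SI: λ = 1320 Å = 1.32 × 10^-7 m.
Apply p = h/λ: p = 5.020 × 10^-27 kg·m/s.
Converting to eV/c: p = 9.393 eV/c ≈ 9.39 eV/c.

9.39 eV/c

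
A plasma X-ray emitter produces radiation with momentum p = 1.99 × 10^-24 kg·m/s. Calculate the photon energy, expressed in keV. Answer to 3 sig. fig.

3.72 keV

Take c = 2.99792458 × 10^8 m/s, 1 eV = 1.602176634 × 10^-19 J.
For a photon E = pc, so E = 5.966 × 10^-16 J.
Converting to keV: E = 3.724 keV ≈ 3.72 keV.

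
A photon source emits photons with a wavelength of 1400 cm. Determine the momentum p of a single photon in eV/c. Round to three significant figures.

8.86 × 10^-8 eV/c

(h = 6.62607015 × 10^-34 J·s, c = 2.99792458 × 10^8 m/s, 1 eV = 1.602176634 × 10^-19 J.)
First convert: λ = 1400 cm = 14 m.
Apply p = h/λ: p = 4.733 × 10^-35 kg·m/s.
Converting to eV/c: p = 8.856 × 10^-8 eV/c ≈ 8.86 × 10^-8 eV/c.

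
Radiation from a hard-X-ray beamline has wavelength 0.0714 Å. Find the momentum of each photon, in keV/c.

174 keV/c

First convert: λ = 0.0714 Å = 7.14 × 10^-12 m.
The photon relation is p = h/λ, giving p = 9.280 × 10^-23 kg·m/s.
Converting to keV/c: p = 173.6 keV/c ≈ 174 keV/c.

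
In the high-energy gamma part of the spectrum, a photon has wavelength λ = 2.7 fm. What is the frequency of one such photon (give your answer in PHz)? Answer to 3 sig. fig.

Convert to SI: λ = 2.7 fm = 2.7e-15 m.
Apply f = c/λ: f = 1.110e23 Hz.
Converting to PHz: f = 1.110e8 PHz ≈ 1.11e8 PHz.

1.11e8 PHz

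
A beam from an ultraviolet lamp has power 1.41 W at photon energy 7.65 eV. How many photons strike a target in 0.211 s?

Total energy: E_total = P·t = 1.41 × 0.211 = 0.2975 J.
Per-photon energy: E = 1.226 × 10^-18 J.
N = E_total / E_photon = 2.43 × 10^17.

2.43 × 10^17 photons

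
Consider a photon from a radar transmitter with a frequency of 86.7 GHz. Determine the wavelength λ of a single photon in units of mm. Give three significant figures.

3.46 mm

Use c = 2.99792458e8 m/s.
Convert to SI: f = 86.7 GHz = 8.67e10 Hz.
The photon relation is λ = c/f, giving λ = 0.003458 m.
Converting to mm: λ = 3.458 mm ≈ 3.46 mm.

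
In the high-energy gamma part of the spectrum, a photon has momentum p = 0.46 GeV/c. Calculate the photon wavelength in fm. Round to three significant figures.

2.70 fm

First convert: p = 0.46 GeV/c = 2.4584e-19 kg·m/s.
The photon relation is λ = h/p, giving λ = 2.695e-15 m.
Converting to fm: λ = 2.695 fm ≈ 2.70 fm.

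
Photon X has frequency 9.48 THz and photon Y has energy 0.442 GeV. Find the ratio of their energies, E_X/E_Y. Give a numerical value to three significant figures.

E_X = 6.282e-21 J (from frequency = 9.48 THz, via E = hf).
E_Y = 7.082e-11 J (from energy = 0.442 GeV, via E given directly).
Ratio = 6.282e-21 / 7.082e-11 = 8.87e-11.

8.87e-11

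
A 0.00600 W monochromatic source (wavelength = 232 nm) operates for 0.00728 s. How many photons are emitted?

5.10 × 10^13 photons

Total energy: E_total = P·t = 0.00600 × 0.00728 = 4.368 × 10^-5 J.
Per-photon energy: E = 8.562 × 10^-19 J.
N = E_total / E_photon = 5.10 × 10^13.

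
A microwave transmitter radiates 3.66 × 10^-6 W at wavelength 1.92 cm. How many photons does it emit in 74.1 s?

2.62 × 10^19 photons

Total energy: E_total = P·t = 3.66 × 10^-6 × 74.1 = 2.712 × 10^-4 J.
Per-photon energy: E = 1.035 × 10^-23 J.
N = E_total / E_photon = 2.62 × 10^19.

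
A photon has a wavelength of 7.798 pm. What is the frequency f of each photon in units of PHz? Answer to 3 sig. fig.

In SI units: λ = 7.798 pm = 7.798e-12 m.
Apply f = c/λ: f = 3.844e19 Hz.
Converting to PHz: f = 38440 PHz ≈ 3.84e4 PHz.

3.84e4 PHz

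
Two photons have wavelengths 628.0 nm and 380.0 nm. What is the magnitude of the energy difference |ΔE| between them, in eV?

Using E = hc/λ: E₁ = 3.1631e-19 J, E₂ = 5.2275e-19 J.
|ΔE| = |3.1631e-19 − 5.2275e-19| = 2.06e-19 J = 1.29 eV.

1.29 eV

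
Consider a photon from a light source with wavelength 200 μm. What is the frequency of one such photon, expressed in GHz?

1500 GHz

Convert to SI: λ = 200 μm = 2.00 × 10^-4 m.
Apply f = c/λ: f = 1.499 × 10^12 Hz.
Converting to GHz: f = 1499 GHz ≈ 1500 GHz.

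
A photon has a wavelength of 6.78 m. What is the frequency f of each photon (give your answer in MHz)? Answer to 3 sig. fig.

44.2 MHz

(c = 2.99792458·10^8 m/s.)
The photon relation is f = c/λ, giving f = 4.422·10^7 Hz.
Converting to MHz: f = 44.22 MHz ≈ 44.2 MHz.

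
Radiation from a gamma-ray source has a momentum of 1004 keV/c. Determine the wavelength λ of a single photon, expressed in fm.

Take h = 6.62607015 × 10^-34 J·s, c = 2.99792458 × 10^8 m/s, 1 eV = 1.602176634 × 10^-19 J.
First convert: p = 1004 keV/c = 5.3657 × 10^-22 kg·m/s.
Since λ = h/p for a photon, λ = 1.235 × 10^-12 m.
Converting to fm: λ = 1235 fm ≈ 1230 fm.

1230 fm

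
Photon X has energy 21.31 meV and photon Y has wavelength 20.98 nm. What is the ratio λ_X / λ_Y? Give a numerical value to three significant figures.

λ_X = 5.818·10^-5 m (from energy = 21.31 meV, via λ = hc/E).
λ_Y = 2.098·10^-8 m (from wavelength = 20.98 nm, via λ given directly).
Ratio = 5.818·10^-5 / 2.098·10^-8 = 2770.

2770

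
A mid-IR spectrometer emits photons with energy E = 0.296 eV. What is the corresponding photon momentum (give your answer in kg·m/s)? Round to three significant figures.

1.58e-28 kg·m/s

Convert to SI: E = 0.296 eV = 4.7424e-20 J.
Apply p = E/c: p = 1.582e-28 kg·m/s.
So p ≈ 1.58e-28 kg·m/s.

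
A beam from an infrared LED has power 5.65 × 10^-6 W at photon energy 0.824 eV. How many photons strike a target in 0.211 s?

9.03 × 10^12 photons

Total energy: E_total = P·t = 5.65 × 10^-6 × 0.211 = 1.192 × 10^-6 J.
Per-photon energy: E = 1.320 × 10^-19 J.
N = E_total / E_photon = 9.03 × 10^12.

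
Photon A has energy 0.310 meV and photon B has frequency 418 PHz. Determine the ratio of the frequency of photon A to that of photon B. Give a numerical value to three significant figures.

1.79e-7

f_A = 7.496e10 Hz (from energy = 0.310 meV, via f = E/h).
f_B = 4.180e17 Hz (from frequency = 418 PHz, via f given directly).
Ratio = 7.496e10 / 4.180e17 = 1.79e-7.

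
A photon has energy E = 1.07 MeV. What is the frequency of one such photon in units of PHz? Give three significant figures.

(h = 6.62607015e-34 J·s, 1 eV = 1.602176634e-19 J.)
First convert: E = 1.07 MeV = 1.7143e-13 J.
For a photon f = E/h, so f = 2.587e20 Hz.
Converting to PHz: f = 258700 PHz ≈ 2.59e5 PHz.

2.59e5 PHz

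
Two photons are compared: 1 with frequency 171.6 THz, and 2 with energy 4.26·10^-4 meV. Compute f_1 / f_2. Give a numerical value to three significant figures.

f_1 = 1.716·10^14 Hz (from frequency = 171.6 THz, via f given directly).
f_2 = 1.030·10^8 Hz (from energy = 4.26·10^-4 meV, via f = E/h).
Ratio = 1.716·10^14 / 1.030·10^8 = 1.67·10^6.

1.67·10^6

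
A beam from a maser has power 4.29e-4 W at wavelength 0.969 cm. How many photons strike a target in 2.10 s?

Total energy: E_total = P·t = 4.29e-4 × 2.10 = 9.009e-4 J.
Per-photon energy: E = 2.050e-23 J.
N = E_total / E_photon = 4.39e19.

4.39e19 photons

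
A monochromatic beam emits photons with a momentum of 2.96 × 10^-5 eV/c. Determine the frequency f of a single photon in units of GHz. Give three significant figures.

(h = 6.62607015 × 10^-34 J·s, c = 2.99792458 × 10^8 m/s, 1 eV = 1.602176634 × 10^-19 J.)
Convert to SI: p = 2.96 × 10^-5 eV/c = 1.5819 × 10^-32 kg·m/s.
Since f = pc/h for a photon, f = 7.157 × 10^9 Hz.
Converting to GHz: f = 7.157 GHz ≈ 7.16 GHz.

7.16 GHz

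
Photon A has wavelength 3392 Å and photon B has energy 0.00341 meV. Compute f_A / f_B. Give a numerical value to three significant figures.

f_A = 8.838·10^14 Hz (from wavelength = 3392 Å, via f = c/λ).
f_B = 8.245·10^8 Hz (from energy = 0.00341 meV, via f = E/h).
Ratio = 8.838·10^14 / 8.245·10^8 = 1.07·10^6.

1.07·10^6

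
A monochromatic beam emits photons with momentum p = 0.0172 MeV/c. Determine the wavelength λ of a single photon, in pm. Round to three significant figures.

In SI units: p = 0.0172 MeV/c = 9.1922 × 10^-24 kg·m/s.
Apply λ = h/p: λ = 7.208 × 10^-11 m.
Converting to pm: λ = 72.08 pm ≈ 72.1 pm.

72.1 pm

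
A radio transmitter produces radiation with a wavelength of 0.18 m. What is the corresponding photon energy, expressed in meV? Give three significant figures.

6.89 × 10^-3 meV

Take h = 6.62607015 × 10^-34 J·s, c = 2.99792458 × 10^8 m/s, 1 eV = 1.602176634 × 10^-19 J.
Apply E = hc/λ: E = 1.104 × 10^-24 J.
Converting to meV: E = 0.006888 meV ≈ 6.89 × 10^-3 meV.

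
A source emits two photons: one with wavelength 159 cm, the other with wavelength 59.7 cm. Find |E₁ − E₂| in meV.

Using E = hc/λ: E₁ = 1.249 × 10^-25 J, E₂ = 3.327 × 10^-25 J.
|ΔE| = |1.249 × 10^-25 − 3.327 × 10^-25| = 2.08 × 10^-25 J = 1.30 × 10^-3 meV.

1.30 × 10^-3 meV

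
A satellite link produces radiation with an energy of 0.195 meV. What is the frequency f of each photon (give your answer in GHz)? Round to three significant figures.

47.2 GHz

First convert: E = 0.195 meV = 3.1242·10^-23 J.
The photon relation is f = E/h, giving f = 4.715·10^10 Hz.
Converting to GHz: f = 47.15 GHz ≈ 47.2 GHz.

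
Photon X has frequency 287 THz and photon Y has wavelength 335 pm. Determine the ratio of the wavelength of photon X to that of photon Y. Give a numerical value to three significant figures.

λ_X = 1.045 × 10^-6 m (from frequency = 287 THz, via λ = c/f).
λ_Y = 3.350 × 10^-10 m (from wavelength = 335 pm, via λ given directly).
Ratio = 1.045 × 10^-6 / 3.350 × 10^-10 = 3120.

3120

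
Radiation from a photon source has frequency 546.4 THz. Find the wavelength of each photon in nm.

Use c = 2.99792458e8 m/s.
First convert: f = 546.4 THz = 5.464e14 Hz.
The photon relation is λ = c/f, giving λ = 5.487e-7 m.
Converting to nm: λ = 548.7 nm ≈ 549 nm.

549 nm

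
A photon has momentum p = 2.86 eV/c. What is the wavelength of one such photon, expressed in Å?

4340 Å

First convert: p = 2.86 eV/c = 1.5285 × 10^-27 kg·m/s.
For a photon λ = h/p, so λ = 4.335 × 10^-7 m.
Converting to Å: λ = 4335 Å ≈ 4340 Å.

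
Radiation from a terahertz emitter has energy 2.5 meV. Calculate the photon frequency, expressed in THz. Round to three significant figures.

0.604 THz

Convert to SI: E = 2.5 meV = 4.0054e-22 J.
The photon relation is f = E/h, giving f = 6.045e11 Hz.
Converting to THz: f = 0.6045 THz ≈ 0.604 THz.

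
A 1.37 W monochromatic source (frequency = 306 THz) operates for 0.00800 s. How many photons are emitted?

Total energy: E_total = P·t = 1.37 × 0.00800 = 0.01096 J.
Per-photon energy: E = 2.028e-19 J.
N = E_total / E_photon = 5.41e16.

5.41e16 photons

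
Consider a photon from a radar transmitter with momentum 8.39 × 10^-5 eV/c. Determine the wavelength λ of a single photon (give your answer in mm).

Use h = 6.62607015 × 10^-34 J·s, c = 2.99792458 × 10^8 m/s, 1 eV = 1.602176634 × 10^-19 J.
First convert: p = 8.39 × 10^-5 eV/c = 4.4839 × 10^-32 kg·m/s.
Since λ = h/p for a photon, λ = 0.01478 m.
Converting to mm: λ = 14.78 mm ≈ 14.8 mm.

14.8 mm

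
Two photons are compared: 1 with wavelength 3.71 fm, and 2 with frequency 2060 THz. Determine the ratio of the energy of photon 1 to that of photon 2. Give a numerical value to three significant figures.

3.92 × 10^7

E_1 = 5.354 × 10^-11 J (from wavelength = 3.71 fm, via E = hc/λ).
E_2 = 1.365 × 10^-18 J (from frequency = 2060 THz, via E = hf).
Ratio = 5.354 × 10^-11 / 1.365 × 10^-18 = 3.92 × 10^7.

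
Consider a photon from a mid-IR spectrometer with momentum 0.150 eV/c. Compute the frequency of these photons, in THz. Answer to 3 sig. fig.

First convert: p = 0.150 eV/c = 8.0164 × 10^-29 kg·m/s.
Since f = pc/h for a photon, f = 3.627 × 10^13 Hz.
Converting to THz: f = 36.27 THz ≈ 36.3 THz.

36.3 THz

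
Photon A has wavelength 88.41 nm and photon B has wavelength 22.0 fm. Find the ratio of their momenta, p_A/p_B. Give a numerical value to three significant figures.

p_A = 7.495 × 10^-27 kg·m/s (from wavelength = 88.41 nm, via p = h/λ).
p_B = 3.012 × 10^-20 kg·m/s (from wavelength = 22.0 fm, via p = h/λ).
Ratio = 7.495 × 10^-27 / 3.012 × 10^-20 = 2.49 × 10^-7.

2.49 × 10^-7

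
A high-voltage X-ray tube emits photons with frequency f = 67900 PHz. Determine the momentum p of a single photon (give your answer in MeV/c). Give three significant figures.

0.281 MeV/c

First convert: f = 67900 PHz = 6.79e19 Hz.
Since p = hf/c for a photon, p = 1.501e-22 kg·m/s.
Converting to MeV/c: p = 0.2808 MeV/c ≈ 0.281 MeV/c.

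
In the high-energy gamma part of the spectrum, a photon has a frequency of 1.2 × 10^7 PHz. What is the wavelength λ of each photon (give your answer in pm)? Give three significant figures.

0.0250 pm

First convert: f = 1.2 × 10^7 PHz = 1.2 × 10^22 Hz.
Apply λ = c/f: λ = 2.498 × 10^-14 m.
Converting to pm: λ = 0.02498 pm ≈ 0.0250 pm.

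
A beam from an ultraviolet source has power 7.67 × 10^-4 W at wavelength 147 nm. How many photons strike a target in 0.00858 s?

4.87 × 10^12 photons

Total energy: E_total = P·t = 7.67 × 10^-4 × 0.00858 = 6.581 × 10^-6 J.
Per-photon energy: E = 1.351 × 10^-18 J.
N = E_total / E_photon = 4.87 × 10^12.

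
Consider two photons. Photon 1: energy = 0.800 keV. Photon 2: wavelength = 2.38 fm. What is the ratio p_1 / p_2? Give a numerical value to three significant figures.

1.54·10^-6

p_1 = 4.275·10^-25 kg·m/s (from energy = 0.800 keV, via p = E/c).
p_2 = 2.784·10^-19 kg·m/s (from wavelength = 2.38 fm, via p = h/λ).
Ratio = 4.275·10^-25 / 2.784·10^-19 = 1.54·10^-6.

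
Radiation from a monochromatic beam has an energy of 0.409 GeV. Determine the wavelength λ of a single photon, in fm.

Use h = 6.62607015e-34 J·s, c = 2.99792458e8 m/s, 1 eV = 1.602176634e-19 J.
First convert: E = 0.409 GeV = 6.5529e-11 J.
Since λ = hc/E for a photon, λ = 3.031e-15 m.
Converting to fm: λ = 3.031 fm ≈ 3.03 fm.

3.03 fm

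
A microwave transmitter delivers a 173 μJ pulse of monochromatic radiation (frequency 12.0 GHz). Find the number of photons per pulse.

2.18·10^19 photons

Per-photon energy: E = 7.951·10^-24 J (from frequency = 12.0 GHz).
N = E_total / E_photon = 1.73·10^-4 J / 7.951·10^-24 J = 2.18·10^19.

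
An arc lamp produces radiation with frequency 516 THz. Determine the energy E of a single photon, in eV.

First convert: f = 516 THz = 5.16e14 Hz.
The photon relation is E = hf, giving E = 3.419e-19 J.
Converting to eV: E = 2.134 eV ≈ 2.13 eV.

2.13 eV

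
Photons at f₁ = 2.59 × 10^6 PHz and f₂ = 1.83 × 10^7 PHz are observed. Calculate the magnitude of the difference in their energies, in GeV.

0.0650 GeV

Using E = hf: E₁ = 1.716 × 10^-12 J, E₂ = 1.213 × 10^-11 J.
|ΔE| = |1.716 × 10^-12 − 1.213 × 10^-11| = 1.04 × 10^-11 J = 0.0650 GeV.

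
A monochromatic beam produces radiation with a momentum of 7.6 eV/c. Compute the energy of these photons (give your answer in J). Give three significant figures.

1.22e-18 J

Use c = 2.99792458e8 m/s, 1 eV = 1.602176634e-19 J.
Convert to SI: p = 7.6 eV/c = 4.0617e-27 kg·m/s.
Apply E = pc: E = 1.218e-18 J.
So E ≈ 1.22e-18 J.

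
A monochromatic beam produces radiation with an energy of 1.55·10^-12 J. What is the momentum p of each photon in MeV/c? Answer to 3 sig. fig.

9.67 MeV/c

The photon relation is p = E/c, giving p = 5.170·10^-21 kg·m/s.
Converting to MeV/c: p = 9.674 MeV/c ≈ 9.67 MeV/c.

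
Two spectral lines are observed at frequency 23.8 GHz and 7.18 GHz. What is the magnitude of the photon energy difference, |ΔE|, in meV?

0.0687 meV

Using E = hf: E₁ = 1.577e-23 J, E₂ = 4.758e-24 J.
|ΔE| = |1.577e-23 − 4.758e-24| = 1.10e-23 J = 0.0687 meV.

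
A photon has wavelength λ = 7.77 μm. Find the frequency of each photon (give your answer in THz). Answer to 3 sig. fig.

38.6 THz

(c = 2.99792458e8 m/s.)
In SI units: λ = 7.77 μm = 7.77e-6 m.
Since f = c/λ for a photon, f = 3.858e13 Hz.
Converting to THz: f = 38.58 THz ≈ 38.6 THz.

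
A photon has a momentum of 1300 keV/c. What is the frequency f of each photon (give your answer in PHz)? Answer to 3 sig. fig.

Convert to SI: p = 1300 keV/c = 6.9476 × 10^-22 kg·m/s.
For a photon f = pc/h, so f = 3.143 × 10^20 Hz.
Converting to PHz: f = 314300 PHz ≈ 3.14 × 10^5 PHz.

3.14 × 10^5 PHz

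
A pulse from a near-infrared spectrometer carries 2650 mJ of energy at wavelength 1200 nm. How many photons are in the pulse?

Per-photon energy: E = 1.655 × 10^-19 J (from wavelength = 1200 nm).
N = E_total / E_photon = 2.65 J / 1.655 × 10^-19 J = 1.60 × 10^19.

1.60 × 10^19 photons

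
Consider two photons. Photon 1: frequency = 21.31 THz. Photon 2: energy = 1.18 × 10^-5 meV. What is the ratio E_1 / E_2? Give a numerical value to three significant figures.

7.47 × 10^6

E_1 = 1.412 × 10^-20 J (from frequency = 21.31 THz, via E = hf).
E_2 = 1.891 × 10^-27 J (from energy = 1.18 × 10^-5 meV, via E given directly).
Ratio = 1.412 × 10^-20 / 1.891 × 10^-27 = 7.47 × 10^6.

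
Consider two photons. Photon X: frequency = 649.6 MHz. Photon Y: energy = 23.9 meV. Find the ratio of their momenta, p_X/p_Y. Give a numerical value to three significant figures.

p_X = 1.436·10^-33 kg·m/s (from frequency = 649.6 MHz, via p = hf/c).
p_Y = 1.277·10^-29 kg·m/s (from energy = 23.9 meV, via p = E/c).
Ratio = 1.436·10^-33 / 1.277·10^-29 = 1.12·10^-4.

1.12·10^-4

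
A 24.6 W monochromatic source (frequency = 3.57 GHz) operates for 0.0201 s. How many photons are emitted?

Total energy: E_total = P·t = 24.6 × 0.0201 = 0.4945 J.
Per-photon energy: E = 2.366 × 10^-24 J.
N = E_total / E_photon = 2.09 × 10^23.

2.09 × 10^23 photons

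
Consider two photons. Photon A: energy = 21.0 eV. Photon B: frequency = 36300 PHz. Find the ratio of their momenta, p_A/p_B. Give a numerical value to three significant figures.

p_A = 1.122e-26 kg·m/s (from energy = 21.0 eV, via p = E/c).
p_B = 8.023e-23 kg·m/s (from frequency = 36300 PHz, via p = hf/c).
Ratio = 1.122e-26 / 8.023e-23 = 1.40e-4.

1.40e-4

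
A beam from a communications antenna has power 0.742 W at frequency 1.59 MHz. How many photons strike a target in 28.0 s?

1.97e28 photons

Total energy: E_total = P·t = 0.742 × 28.0 = 20.78 J.
Per-photon energy: E = 1.054e-27 J.
N = E_total / E_photon = 1.97e28.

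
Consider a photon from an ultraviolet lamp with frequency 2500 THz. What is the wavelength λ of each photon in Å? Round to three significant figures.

1200 Å

Take c = 2.99792458·10^8 m/s.
First convert: f = 2500 THz = 2.5·10^15 Hz.
Since λ = c/f for a photon, λ = 1.199·10^-7 m.
Converting to Å: λ = 1199 Å ≈ 1200 Å.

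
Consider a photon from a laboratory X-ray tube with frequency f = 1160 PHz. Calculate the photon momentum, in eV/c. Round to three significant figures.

Use h = 6.62607015e-34 J·s, c = 2.99792458e8 m/s, 1 eV = 1.602176634e-19 J.
In SI units: f = 1160 PHz = 1.16e18 Hz.
For a photon p = hf/c, so p = 2.564e-24 kg·m/s.
Converting to eV/c: p = 4797 eV/c ≈ 4800 eV/c.

4800 eV/c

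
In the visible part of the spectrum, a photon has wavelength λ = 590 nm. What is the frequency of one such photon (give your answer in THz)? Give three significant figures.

In SI units: λ = 590 nm = 5.9 × 10^-7 m.
For a photon f = c/λ, so f = 5.081 × 10^14 Hz.
Converting to THz: f = 508.1 THz ≈ 508 THz.

508 THz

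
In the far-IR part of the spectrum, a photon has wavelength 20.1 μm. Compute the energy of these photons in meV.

In SI units: λ = 20.1 μm = 2.01e-5 m.
Since E = hc/λ for a photon, E = 9.883e-21 J.
Converting to meV: E = 61.68 meV ≈ 61.7 meV.

61.7 meV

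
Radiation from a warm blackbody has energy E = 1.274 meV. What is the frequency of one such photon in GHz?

308 GHz

In SI units: E = 1.274 meV = 2.0412 × 10^-22 J.
Since f = E/h for a photon, f = 3.081 × 10^11 Hz.
Converting to GHz: f = 308.1 GHz ≈ 308 GHz.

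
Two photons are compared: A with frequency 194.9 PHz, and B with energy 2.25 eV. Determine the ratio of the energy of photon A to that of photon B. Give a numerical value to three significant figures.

E_A = 1.291·10^-16 J (from frequency = 194.9 PHz, via E = hf).
E_B = 3.605·10^-19 J (from energy = 2.25 eV, via E given directly).
Ratio = 1.291·10^-16 / 3.605·10^-19 = 358.

358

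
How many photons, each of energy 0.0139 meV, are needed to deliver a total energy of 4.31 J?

1.94 × 10^24 photons

Per-photon energy: E = 2.227 × 10^-24 J (from energy = 0.0139 meV).
N = E_total / E_photon = 4.31 J / 2.227 × 10^-24 J = 1.94 × 10^24.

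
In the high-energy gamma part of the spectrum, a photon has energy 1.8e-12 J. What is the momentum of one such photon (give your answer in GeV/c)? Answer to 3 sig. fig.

Since p = E/c for a photon, p = 6.004e-21 kg·m/s.
Converting to GeV/c: p = 0.01123 GeV/c ≈ 0.0112 GeV/c.

0.0112 GeV/c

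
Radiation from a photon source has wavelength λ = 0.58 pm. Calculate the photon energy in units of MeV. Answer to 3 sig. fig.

Convert to SI: λ = 0.58 pm = 5.8 × 10^-13 m.
Since E = hc/λ for a photon, E = 3.425 × 10^-13 J.
Converting to MeV: E = 2.138 MeV ≈ 2.14 MeV.

2.14 MeV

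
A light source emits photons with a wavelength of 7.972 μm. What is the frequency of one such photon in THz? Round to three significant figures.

37.6 THz

In SI units: λ = 7.972 μm = 7.972 × 10^-6 m.
The photon relation is f = c/λ, giving f = 3.761 × 10^13 Hz.
Converting to THz: f = 37.61 THz ≈ 37.6 THz.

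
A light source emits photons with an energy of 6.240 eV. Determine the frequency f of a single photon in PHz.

1.51 PHz

(h = 6.62607015e-34 J·s, 1 eV = 1.602176634e-19 J.)
Convert to SI: E = 6.240 eV = 9.9976e-19 J.
For a photon f = E/h, so f = 1.509e15 Hz.
Converting to PHz: f = 1.509 PHz ≈ 1.51 PHz.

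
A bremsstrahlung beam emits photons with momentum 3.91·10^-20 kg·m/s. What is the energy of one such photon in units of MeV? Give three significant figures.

73.2 MeV

(c = 2.99792458·10^8 m/s, 1 eV = 1.602176634·10^-19 J.)
Since E = pc for a photon, E = 1.172·10^-11 J.
Converting to MeV: E = 73.16 MeV ≈ 73.2 MeV.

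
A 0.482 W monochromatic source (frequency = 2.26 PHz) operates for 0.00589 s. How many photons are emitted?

Total energy: E_total = P·t = 0.482 × 0.00589 = 0.002839 J.
Per-photon energy: E = 1.497e-18 J.
N = E_total / E_photon = 1.90e15.

1.90e15 photons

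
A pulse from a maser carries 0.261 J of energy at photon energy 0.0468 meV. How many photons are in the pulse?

Per-photon energy: E = 7.498 × 10^-24 J (from energy = 0.0468 meV).
N = E_total / E_photon = 0.261 J / 7.498 × 10^-24 J = 3.48 × 10^22.

3.48 × 10^22 photons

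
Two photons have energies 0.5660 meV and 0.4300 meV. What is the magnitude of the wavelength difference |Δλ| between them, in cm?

0.0693 cm

Using λ = hc/E: λ₁ = 0.0021905 m, λ₂ = 0.0028834 m.
|Δλ| = |0.0021905 − 0.0028834| = 6.93·10^-4 m = 0.0693 cm.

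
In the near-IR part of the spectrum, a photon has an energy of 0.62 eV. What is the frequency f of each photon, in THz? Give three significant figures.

150 THz

Use h = 6.62607015e-34 J·s, 1 eV = 1.602176634e-19 J.
First convert: E = 0.62 eV = 9.9335e-20 J.
Since f = E/h for a photon, f = 1.499e14 Hz.
Converting to THz: f = 149.9 THz ≈ 150 THz.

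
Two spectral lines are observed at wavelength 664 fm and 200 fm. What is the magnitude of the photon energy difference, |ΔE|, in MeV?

Using E = hc/λ: E₁ = 2.992 × 10^-13 J, E₂ = 9.932 × 10^-13 J.
|ΔE| = |2.992 × 10^-13 − 9.932 × 10^-13| = 6.94 × 10^-13 J = 4.33 MeV.

4.33 MeV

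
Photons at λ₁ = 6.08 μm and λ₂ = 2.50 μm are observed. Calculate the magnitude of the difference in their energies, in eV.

Using E = hc/λ: E₁ = 3.267e-20 J, E₂ = 7.946e-20 J.
|ΔE| = |3.267e-20 − 7.946e-20| = 4.68e-20 J = 0.292 eV.

0.292 eV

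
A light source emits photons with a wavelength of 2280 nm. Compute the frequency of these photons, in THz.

Take c = 2.99792458e8 m/s.
First convert: λ = 2280 nm = 2.28e-6 m.
Since f = c/λ for a photon, f = 1.315e14 Hz.
Converting to THz: f = 131.5 THz ≈ 131 THz.

131 THz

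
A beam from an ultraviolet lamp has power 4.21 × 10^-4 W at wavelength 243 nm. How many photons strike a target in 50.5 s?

2.60 × 10^16 photons

Total energy: E_total = P·t = 4.21 × 10^-4 × 50.5 = 0.02126 J.
Per-photon energy: E = 8.175 × 10^-19 J.
N = E_total / E_photon = 2.60 × 10^16.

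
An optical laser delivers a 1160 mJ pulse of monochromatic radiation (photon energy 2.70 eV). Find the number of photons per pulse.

2.68e18 photons

Per-photon energy: E = 4.326e-19 J (from energy = 2.70 eV).
N = E_total / E_photon = 1.16 J / 4.326e-19 J = 2.68e18.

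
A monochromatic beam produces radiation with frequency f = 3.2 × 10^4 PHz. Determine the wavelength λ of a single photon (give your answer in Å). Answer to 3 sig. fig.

0.0937 Å

Take c = 2.99792458 × 10^8 m/s.
Convert to SI: f = 3.2 × 10^4 PHz = 3.2 × 10^19 Hz.
For a photon λ = c/f, so λ = 9.369 × 10^-12 m.
Converting to Å: λ = 0.09369 Å ≈ 0.0937 Å.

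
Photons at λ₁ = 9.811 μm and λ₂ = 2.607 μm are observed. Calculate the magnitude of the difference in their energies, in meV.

349 meV

Using E = hc/λ: E₁ = 2.0247e-20 J, E₂ = 7.6197e-20 J.
|ΔE| = |2.0247e-20 − 7.6197e-20| = 5.59e-20 J = 349 meV.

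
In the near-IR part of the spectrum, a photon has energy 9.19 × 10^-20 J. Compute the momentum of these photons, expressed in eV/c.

0.574 eV/c

Apply p = E/c: p = 3.065 × 10^-28 kg·m/s.
Converting to eV/c: p = 0.5736 eV/c ≈ 0.574 eV/c.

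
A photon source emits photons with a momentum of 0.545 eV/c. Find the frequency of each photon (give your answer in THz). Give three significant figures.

Convert to SI: p = 0.545 eV/c = 2.9126e-28 kg·m/s.
The photon relation is f = pc/h, giving f = 1.318e14 Hz.
Converting to THz: f = 131.8 THz ≈ 132 THz.

132 THz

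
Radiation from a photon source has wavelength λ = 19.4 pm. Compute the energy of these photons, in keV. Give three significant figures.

Use h = 6.62607015 × 10^-34 J·s, c = 2.99792458 × 10^8 m/s, 1 eV = 1.602176634 × 10^-19 J.
Convert to SI: λ = 19.4 pm = 1.94 × 10^-11 m.
Since E = hc/λ for a photon, E = 1.024 × 10^-14 J.
Converting to keV: E = 63.91 keV ≈ 63.9 keV.

63.9 keV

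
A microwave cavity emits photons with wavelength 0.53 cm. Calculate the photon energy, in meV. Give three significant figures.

0.234 meV

In SI units: λ = 0.53 cm = 0.0053 m.
For a photon E = hc/λ, so E = 3.748e-23 J.
Converting to meV: E = 0.2339 meV ≈ 0.234 meV.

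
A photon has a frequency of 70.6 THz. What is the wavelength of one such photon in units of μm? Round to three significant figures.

4.25 μm

Take c = 2.99792458e8 m/s.
In SI units: f = 70.6 THz = 7.06e13 Hz.
Since λ = c/f for a photon, λ = 4.246e-6 m.
Converting to μm: λ = 4.246 μm ≈ 4.25 μm.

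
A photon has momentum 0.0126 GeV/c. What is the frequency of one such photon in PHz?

3.05e6 PHz

(h = 6.62607015e-34 J·s, c = 2.99792458e8 m/s, 1 eV = 1.602176634e-19 J.)
In SI units: p = 0.0126 GeV/c = 6.7338e-21 kg·m/s.
For a photon f = pc/h, so f = 3.047e21 Hz.
Converting to PHz: f = 3.047e6 PHz ≈ 3.05e6 PHz.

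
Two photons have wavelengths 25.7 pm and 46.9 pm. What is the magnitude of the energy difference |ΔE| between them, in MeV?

Using E = hc/λ: E₁ = 7.729e-15 J, E₂ = 4.235e-15 J.
|ΔE| = |7.729e-15 − 4.235e-15| = 3.49e-15 J = 0.0218 MeV.

0.0218 MeV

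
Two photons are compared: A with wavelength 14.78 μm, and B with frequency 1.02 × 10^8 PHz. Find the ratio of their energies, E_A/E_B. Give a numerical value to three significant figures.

1.99 × 10^-10

E_A = 1.344 × 10^-20 J (from wavelength = 14.78 μm, via E = hc/λ).
E_B = 6.759 × 10^-11 J (from frequency = 1.02 × 10^8 PHz, via E = hf).
Ratio = 1.344 × 10^-20 / 6.759 × 10^-11 = 1.99 × 10^-10.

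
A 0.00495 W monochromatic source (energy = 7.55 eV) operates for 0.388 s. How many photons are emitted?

Total energy: E_total = P·t = 0.00495 × 0.388 = 0.001921 J.
Per-photon energy: E = 1.210 × 10^-18 J.
N = E_total / E_photon = 1.59 × 10^15.

1.59 × 10^15 photons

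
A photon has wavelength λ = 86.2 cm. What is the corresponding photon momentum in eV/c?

1.44e-6 eV/c

Take h = 6.62607015e-34 J·s, c = 2.99792458e8 m/s, 1 eV = 1.602176634e-19 J.
Convert to SI: λ = 86.2 cm = 0.862 m.
For a photon p = h/λ, so p = 7.687e-34 kg·m/s.
Converting to eV/c: p = 1.438e-6 eV/c ≈ 1.44e-6 eV/c.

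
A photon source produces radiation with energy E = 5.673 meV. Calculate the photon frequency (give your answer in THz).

1.37 THz

Use h = 6.62607015e-34 J·s, 1 eV = 1.602176634e-19 J.
In SI units: E = 5.673 meV = 9.0891e-22 J.
The photon relation is f = E/h, giving f = 1.372e12 Hz.
Converting to THz: f = 1.372 THz ≈ 1.37 THz.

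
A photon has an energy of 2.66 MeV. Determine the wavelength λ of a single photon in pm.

0.466 pm

(h = 6.62607015e-34 J·s, c = 2.99792458e8 m/s, 1 eV = 1.602176634e-19 J.)
First convert: E = 2.66 MeV = 4.2618e-13 J.
The photon relation is λ = hc/E, giving λ = 4.661e-13 m.
Converting to pm: λ = 0.4661 pm ≈ 0.466 pm.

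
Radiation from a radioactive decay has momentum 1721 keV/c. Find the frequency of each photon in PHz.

4.16 × 10^5 PHz

In SI units: p = 1721 keV/c = 9.1975 × 10^-22 kg·m/s.
The photon relation is f = pc/h, giving f = 4.161 × 10^20 Hz.
Converting to PHz: f = 416100 PHz ≈ 4.16 × 10^5 PHz.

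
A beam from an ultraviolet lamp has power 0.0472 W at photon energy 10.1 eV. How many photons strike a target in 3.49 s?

1.02 × 10^17 photons

Total energy: E_total = P·t = 0.0472 × 3.49 = 0.1647 J.
Per-photon energy: E = 1.618 × 10^-18 J.
N = E_total / E_photon = 1.02 × 10^17.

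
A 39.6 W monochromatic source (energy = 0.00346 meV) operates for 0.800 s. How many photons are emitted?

Total energy: E_total = P·t = 39.6 × 0.800 = 31.68 J.
Per-photon energy: E = 5.544e-25 J.
N = E_total / E_photon = 5.71e25.

5.71e25 photons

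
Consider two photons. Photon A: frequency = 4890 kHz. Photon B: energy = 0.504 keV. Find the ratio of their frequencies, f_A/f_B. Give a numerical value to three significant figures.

4.01e-11

f_A = 4.890e6 Hz (from frequency = 4890 kHz, via f given directly).
f_B = 1.219e17 Hz (from energy = 0.504 keV, via f = E/h).
Ratio = 4.890e6 / 1.219e17 = 4.01e-11.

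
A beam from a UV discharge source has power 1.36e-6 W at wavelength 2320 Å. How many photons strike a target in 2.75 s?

Total energy: E_total = P·t = 1.36e-6 × 2.75 = 3.740e-6 J.
Per-photon energy: E = 8.562e-19 J.
N = E_total / E_photon = 4.37e12.

4.37e12 photons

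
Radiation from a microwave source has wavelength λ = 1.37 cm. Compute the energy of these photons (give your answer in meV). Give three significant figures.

Convert to SI: λ = 1.37 cm = 0.0137 m.
The photon relation is E = hc/λ, giving E = 1.450e-23 J.
Converting to meV: E = 0.09050 meV ≈ 0.0905 meV.

0.0905 meV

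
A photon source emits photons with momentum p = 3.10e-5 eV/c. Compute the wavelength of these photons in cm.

4.00 cm

In SI units: p = 3.10e-5 eV/c = 1.6567e-32 kg·m/s.
The photon relation is λ = h/p, giving λ = 0.03999 m.
Converting to cm: λ = 3.999 cm ≈ 4.00 cm.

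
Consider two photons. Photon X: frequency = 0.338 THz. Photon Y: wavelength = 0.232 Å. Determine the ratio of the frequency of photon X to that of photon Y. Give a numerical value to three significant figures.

f_X = 3.380·10^11 Hz (from frequency = 0.338 THz, via f given directly).
f_Y = 1.292·10^19 Hz (from wavelength = 0.232 Å, via f = c/λ).
Ratio = 3.380·10^11 / 1.292·10^19 = 2.62·10^-8.

2.62·10^-8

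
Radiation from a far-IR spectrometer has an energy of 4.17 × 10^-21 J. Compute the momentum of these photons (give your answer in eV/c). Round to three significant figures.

Apply p = E/c: p = 1.391 × 10^-29 kg·m/s.
Converting to eV/c: p = 0.02603 eV/c ≈ 0.0260 eV/c.

0.0260 eV/c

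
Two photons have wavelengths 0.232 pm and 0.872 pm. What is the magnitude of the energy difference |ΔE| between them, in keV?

Using E = hc/λ: E₁ = 8.562 × 10^-13 J, E₂ = 2.278 × 10^-13 J.
|ΔE| = |8.562 × 10^-13 − 2.278 × 10^-13| = 6.28 × 10^-13 J = 3920 keV.

3920 keV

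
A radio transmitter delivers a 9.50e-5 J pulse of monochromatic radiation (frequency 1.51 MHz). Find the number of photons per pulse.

Per-photon energy: E = 1.001e-27 J (from frequency = 1.51 MHz).
N = E_total / E_photon = 9.50e-5 J / 1.001e-27 J = 9.49e22.

9.49e22 photons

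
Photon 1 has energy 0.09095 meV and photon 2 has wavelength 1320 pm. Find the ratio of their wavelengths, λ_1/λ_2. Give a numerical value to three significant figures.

λ_1 = 0.01363 m (from energy = 0.09095 meV, via λ = hc/E).
λ_2 = 1.320 × 10^-9 m (from wavelength = 1320 pm, via λ given directly).
Ratio = 0.01363 / 1.320 × 10^-9 = 1.03 × 10^7.

1.03 × 10^7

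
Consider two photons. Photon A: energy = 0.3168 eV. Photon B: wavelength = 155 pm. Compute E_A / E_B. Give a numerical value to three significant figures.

3.96 × 10^-5

E_A = 5.076 × 10^-20 J (from energy = 0.3168 eV, via E given directly).
E_B = 1.282 × 10^-15 J (from wavelength = 155 pm, via E = hc/λ).
Ratio = 5.076 × 10^-20 / 1.282 × 10^-15 = 3.96 × 10^-5.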